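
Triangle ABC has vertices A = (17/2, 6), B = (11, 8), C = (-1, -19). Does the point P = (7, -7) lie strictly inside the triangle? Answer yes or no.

Barycentric coordinates of P: (-48/29, 172/87, 59/87).
The three coordinates are negative, positive, positive; a point is interior exactly when all three are positive.

no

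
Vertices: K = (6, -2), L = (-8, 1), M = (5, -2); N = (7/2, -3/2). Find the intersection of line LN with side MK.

(29/5, -2)

Barycentric coordinates of N with respect to KLM: (2/3, 1/6, 1/6).
On side MK the L-coordinate is zero; dropping N's L-weight 1/6 and renormalizing the remaining 1/6 : 2/3 gives weights 1/5, 4/5 on M, K.
J = (1/5)·(5, -2) + (4/5)·(6, -2) = (29/5, -2).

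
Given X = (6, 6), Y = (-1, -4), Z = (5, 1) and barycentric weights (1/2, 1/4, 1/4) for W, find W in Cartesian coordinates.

(4, 9/4)

W = (1/2)·X + (1/4)·Y + (1/4)·Z.
x-coordinate: (1/2)·6 + (1/4)·(-1) + (1/4)·5 = 4.
y-coordinate: (1/2)·6 + (1/4)·(-4) + (1/4)·1 = 9/4.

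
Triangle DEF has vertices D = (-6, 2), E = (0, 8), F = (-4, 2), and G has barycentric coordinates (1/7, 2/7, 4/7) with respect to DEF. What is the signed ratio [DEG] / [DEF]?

The signed ratio [DEG]/[DEF] equals the barycentric coordinate of G at vertex F, which is 4/7.

4/7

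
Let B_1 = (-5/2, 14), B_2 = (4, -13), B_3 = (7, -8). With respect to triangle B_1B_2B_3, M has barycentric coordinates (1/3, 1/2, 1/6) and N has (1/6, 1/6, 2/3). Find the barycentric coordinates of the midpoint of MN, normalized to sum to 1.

(1/4, 1/3, 5/12)

Since both coordinate triples sum to 1, the midpoint's barycentrics are the componentwise average.
(1/3+1/6)/2 = 1/4; similarly 1/3 and 5/12.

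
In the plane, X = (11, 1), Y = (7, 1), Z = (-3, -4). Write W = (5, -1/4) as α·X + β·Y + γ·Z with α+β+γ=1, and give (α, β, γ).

(1/8, 5/8, 1/4)

Signed area of the reference triangle: [XYZ] = ½·(11·(1−(-4)) + 7·(-4−1) + (-3)·(1−1)) = ½·(55 − 35 + 0) = 10.
[WYZ] = ½·(5·(1−(-4)) + 7·(-4−(-1/4)) + (-3)·(-1/4−1)) = ½·(25 − 105/4 + 15/4) = 5/4, so the X-coordinate is (5/4)/10 = 1/8.
[XWZ] = ½·(11·(-1/4−(-4)) + 5·(-4−1) + (-3)·(1−(-1/4))) = ½·(165/4 − 25 − 15/4) = 25/4, so the Y-coordinate is 5/8.
[XYW] = ½·(11·(1−(-1/4)) + 7·(-1/4−1) + 5·(1−1)) = ½·(55/4 − 35/4 + 0) = 5/2, so the Z-coordinate is 1/4.
Check: 1/8 + 5/8 + 1/4 = 1.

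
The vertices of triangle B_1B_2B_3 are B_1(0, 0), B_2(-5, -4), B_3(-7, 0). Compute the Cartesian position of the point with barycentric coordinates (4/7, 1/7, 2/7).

(-19/7, -4/7)

M = (4/7)·B_1 + (1/7)·B_2 + (2/7)·B_3.
x-coordinate: (4/7)·0 + (1/7)·(-5) + (2/7)·(-7) = -19/7.
y-coordinate: (4/7)·0 + (1/7)·(-4) + (2/7)·0 = -4/7.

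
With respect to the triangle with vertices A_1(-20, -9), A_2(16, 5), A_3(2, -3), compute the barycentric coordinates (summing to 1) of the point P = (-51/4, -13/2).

Signed area of the reference triangle: [A_1A_2A_3] = ½·((-20)·(5−(-3)) + 16·(-3−(-9)) + 2·(-9−5)) = ½·(-160 + 96 − 28) = -46.
[PA_2A_3] = ½·((-51/4)·(5−(-3)) + 16·(-3−(-13/2)) + 2·(-13/2−5)) = ½·(-102 + 56 − 23) = -69/2, so the A_1-coordinate is (-69/2)/(-46) = 3/4.
[A_1PA_3] = ½·((-20)·(-13/2−(-3)) + (-51/4)·(-3−(-9)) + 2·(-9−(-13/2))) = ½·(70 − 153/2 − 5) = -23/4, so the A_2-coordinate is 1/8.
[A_1A_2P] = ½·((-20)·(5−(-13/2)) + 16·(-13/2−(-9)) + (-51/4)·(-9−5)) = ½·(-230 + 40 + 357/2) = -23/4, so the A_3-coordinate is 1/8.

(3/4, 1/8, 1/8)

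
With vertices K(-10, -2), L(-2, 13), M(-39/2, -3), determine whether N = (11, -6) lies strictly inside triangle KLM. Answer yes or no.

no

Barycentric coordinates of N: (1081/269, -118/269, -694/269).
The three coordinates are positive, negative, negative; a point is interior exactly when all three are positive.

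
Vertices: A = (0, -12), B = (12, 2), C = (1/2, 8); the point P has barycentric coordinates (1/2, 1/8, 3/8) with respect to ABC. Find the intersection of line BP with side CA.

(3/14, -24/7)

Line BP meets CA where the B-coordinate vanishes; zeroing P's B-weight and renormalizing leaves C, A-weights 3/8 : 1/2 → (3/7, 4/7).
So Q = (3/7)·C + (4/7)·A = (3/14, -24/7).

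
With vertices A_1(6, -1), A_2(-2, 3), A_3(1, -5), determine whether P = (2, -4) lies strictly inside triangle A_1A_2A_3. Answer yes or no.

yes

Barycentric coordinates of P: (11/52, 1/52, 10/13).
The three coordinates are positive, positive, positive; a point is interior exactly when all three are positive.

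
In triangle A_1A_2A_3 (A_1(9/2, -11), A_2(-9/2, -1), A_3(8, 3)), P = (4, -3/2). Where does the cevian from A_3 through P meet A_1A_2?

(0, -6)

Barycentric coordinates of P with respect to A_1A_2A_3: (1/4, 1/4, 1/2).
On side A_1A_2 the A_3-coordinate is zero; dropping P's A_3-weight 1/2 and renormalizing the remaining 1/4 : 1/4 gives weights 1/2, 1/2 on A_1, A_2.
Q = (1/2)·(9/2, -11) + (1/2)·(-9/2, -1) = (0, -6).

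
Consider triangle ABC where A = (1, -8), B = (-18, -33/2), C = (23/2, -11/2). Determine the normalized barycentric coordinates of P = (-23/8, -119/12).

Signed area of the reference triangle: [ABC] = ½·(1·(-33/2−(-11/2)) + (-18)·(-11/2−(-8)) + (23/2)·(-8−(-33/2))) = ½·(-11 − 45 + 391/4) = 167/8.
[PBC] = ½·((-23/8)·(-33/2−(-11/2)) + (-18)·(-11/2−(-119/12)) + (23/2)·(-119/12−(-33/2))) = ½·(253/8 − 159/2 + 1817/24) = 167/12, so the A-coordinate is (167/12)/(167/8) = 2/3.
[APC] = ½·(1·(-119/12−(-11/2)) + (-23/8)·(-11/2−(-8)) + (23/2)·(-8−(-119/12))) = ½·(-53/12 − 115/16 + 529/24) = 167/32, so the B-coordinate is 1/4.
[ABP] = ½·(1·(-33/2−(-119/12)) + (-18)·(-119/12−(-8)) + (-23/8)·(-8−(-33/2))) = ½·(-79/12 + 69/2 − 391/16) = 167/96, so the C-coordinate is 1/12.
Check: 2/3 + 1/4 + 1/12 = 1.

(2/3, 1/4, 1/12)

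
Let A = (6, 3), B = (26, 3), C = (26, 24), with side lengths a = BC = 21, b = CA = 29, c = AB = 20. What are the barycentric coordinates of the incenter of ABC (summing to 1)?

The incenter has barycentric coordinates proportional to the opposite side lengths: (21 : 29 : 20).
Normalizing by 21+29+20 = 70 gives (3/10, 29/70, 2/7).

(3/10, 29/70, 2/7)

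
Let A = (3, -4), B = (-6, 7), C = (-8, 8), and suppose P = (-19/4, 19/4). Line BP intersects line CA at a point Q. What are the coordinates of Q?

Barycentric coordinates of P with respect to ABC: (1/4, 1/4, 1/2).
On side CA the B-coordinate is zero; dropping P's B-weight 1/4 and renormalizing the remaining 1/2 : 1/4 gives weights 2/3, 1/3 on C, A.
Q = (2/3)·(-8, 8) + (1/3)·(3, -4) = (-13/3, 4).

(-13/3, 4)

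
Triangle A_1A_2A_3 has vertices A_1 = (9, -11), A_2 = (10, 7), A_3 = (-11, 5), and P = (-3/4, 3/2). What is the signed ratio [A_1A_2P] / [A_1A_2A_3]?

[A_1A_2A_3] = ½·(9·(7−5) + 10·(5−(-11)) + (-11)·(-11−7)) = ½·(18 + 160 + 198) = 188.
[A_1A_2P] = ½·(9·(7−(3/2)) + 10·(3/2−(-11)) + (-3/4)·(-11−7)) = ½·(99/2 + 125 + 27/2) = 94, so the ratio is 94/188 = 1/2.

1/2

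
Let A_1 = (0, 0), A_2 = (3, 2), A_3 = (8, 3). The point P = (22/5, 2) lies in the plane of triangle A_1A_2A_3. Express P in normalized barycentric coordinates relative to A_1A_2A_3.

(1/5, 2/5, 2/5)

Signed area of the reference triangle: [A_1A_2A_3] = ½·(0·(2−3) + 3·(3−0) + 8·(0−2)) = ½·(0 + 9 − 16) = -7/2.
[PA_2A_3] = ½·((22/5)·(2−3) + 3·(3−2) + 8·(2−2)) = ½·(-22/5 + 3 + 0) = -7/10, so the A_1-coordinate is (-7/10)/(-7/2) = 1/5.
[A_1PA_3] = ½·(0·(2−3) + (22/5)·(3−0) + 8·(0−2)) = ½·(0 + 66/5 − 16) = -7/5, so the A_2-coordinate is 2/5.
[A_1A_2P] = ½·(0·(2−2) + 3·(2−0) + (22/5)·(0−2)) = ½·(0 + 6 − 44/5) = -7/5, so the A_3-coordinate is 2/5.
Check: 1/5 + 2/5 + 2/5 = 1.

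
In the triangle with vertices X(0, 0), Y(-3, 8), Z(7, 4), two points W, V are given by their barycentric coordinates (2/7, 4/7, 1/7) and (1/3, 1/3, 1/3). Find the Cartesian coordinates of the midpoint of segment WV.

Barycentric coordinates of the midpoint are the average: (13/42, 19/42, 5/21).
Converting: (13/42)·X + (19/42)·Y + (5/21)·Z = (13/42, 32/7).

(13/42, 32/7)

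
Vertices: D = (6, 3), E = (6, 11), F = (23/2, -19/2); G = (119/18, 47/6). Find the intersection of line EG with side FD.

(35/4, -13/4)

Barycentric coordinates of G with respect to DEF: (1/9, 7/9, 1/9).
On side FD the E-coordinate is zero; dropping G's E-weight 7/9 and renormalizing the remaining 1/9 : 1/9 gives weights 1/2, 1/2 on F, D.
H = (1/2)·(23/2, -19/2) + (1/2)·(6, 3) = (35/4, -13/4).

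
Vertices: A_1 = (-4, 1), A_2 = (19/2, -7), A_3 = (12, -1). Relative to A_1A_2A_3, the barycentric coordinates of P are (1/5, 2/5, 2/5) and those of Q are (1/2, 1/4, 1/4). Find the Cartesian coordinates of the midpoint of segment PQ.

(447/80, -9/4)

Barycentric coordinates of the midpoint are the average: (7/20, 13/40, 13/40).
Converting: (7/20)·A_1 + (13/40)·A_2 + (13/40)·A_3 = (447/80, -9/4).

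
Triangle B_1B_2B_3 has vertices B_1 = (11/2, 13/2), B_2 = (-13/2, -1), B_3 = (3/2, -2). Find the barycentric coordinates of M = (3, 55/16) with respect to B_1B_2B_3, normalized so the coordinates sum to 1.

(5/8, 1/8, 1/4)

Signed area of the reference triangle: [B_1B_2B_3] = ½·((11/2)·(-1−(-2)) + (-13/2)·(-2−(13/2)) + (3/2)·(13/2−(-1))) = ½·(11/2 + 221/4 + 45/4) = 36.
[MB_2B_3] = ½·(3·(-1−(-2)) + (-13/2)·(-2−(55/16)) + (3/2)·(55/16−(-1))) = ½·(3 + 1131/32 + 213/32) = 45/2, so the B_1-coordinate is (45/2)/36 = 5/8.
[B_1MB_3] = ½·((11/2)·(55/16−(-2)) + 3·(-2−(13/2)) + (3/2)·(13/2−(55/16))) = ½·(957/32 − 51/2 + 147/32) = 9/2, so the B_2-coordinate is 1/8.
[B_1B_2M] = ½·((11/2)·(-1−(55/16)) + (-13/2)·(55/16−(13/2)) + 3·(13/2−(-1))) = ½·(-781/32 + 637/32 + 45/2) = 9, so the B_3-coordinate is 1/4.
Check: 5/8 + 1/8 + 1/4 = 1.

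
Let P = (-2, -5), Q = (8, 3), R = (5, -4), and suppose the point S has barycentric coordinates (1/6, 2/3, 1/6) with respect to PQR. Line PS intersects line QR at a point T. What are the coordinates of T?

(37/5, 8/5)

Line PS meets QR where the P-coordinate vanishes; zeroing S's P-weight and renormalizing leaves Q, R-weights 2/3 : 1/6 → (4/5, 1/5).
So T = (4/5)·Q + (1/5)·R = (37/5, 8/5).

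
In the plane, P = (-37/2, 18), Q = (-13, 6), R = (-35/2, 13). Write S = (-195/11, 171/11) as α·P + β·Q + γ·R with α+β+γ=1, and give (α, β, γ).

(7/11, 1/11, 3/11)

Signed area of the reference triangle: [PQR] = ½·((-37/2)·(6−13) + (-13)·(13−18) + (-35/2)·(18−6)) = ½·(259/2 + 65 − 210) = -31/4.
[SQR] = ½·((-195/11)·(6−13) + (-13)·(13−(171/11)) + (-35/2)·(171/11−6)) = ½·(1365/11 + 364/11 − 3675/22) = -217/44, so the P-coordinate is (-217/44)/(-31/4) = 7/11.
[PSR] = ½·((-37/2)·(171/11−13) + (-195/11)·(13−18) + (-35/2)·(18−(171/11))) = ½·(-518/11 + 975/11 − 945/22) = -31/44, so the Q-coordinate is 1/11.
[PQS] = ½·((-37/2)·(6−(171/11)) + (-13)·(171/11−18) + (-195/11)·(18−6)) = ½·(3885/22 + 351/11 − 2340/11) = -93/44, so the R-coordinate is 3/11.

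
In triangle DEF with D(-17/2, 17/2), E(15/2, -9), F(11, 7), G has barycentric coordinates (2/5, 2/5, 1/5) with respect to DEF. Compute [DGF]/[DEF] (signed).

2/5

The signed ratio [DGF]/[DEF] equals the barycentric coordinate of G at vertex E, which is 2/5.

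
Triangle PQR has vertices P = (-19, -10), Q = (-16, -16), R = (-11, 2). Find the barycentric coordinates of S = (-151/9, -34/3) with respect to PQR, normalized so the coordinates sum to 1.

Signed area of the reference triangle: [PQR] = ½·((-19)·(-16−2) + (-16)·(2−(-10)) + (-11)·(-10−(-16))) = ½·(342 − 192 − 66) = 42.
[SQR] = ½·((-151/9)·(-16−2) + (-16)·(2−(-34/3)) + (-11)·(-34/3−(-16))) = ½·(302 − 640/3 − 154/3) = 56/3, so the P-coordinate is (56/3)/42 = 4/9.
[PSR] = ½·((-19)·(-34/3−2) + (-151/9)·(2−(-10)) + (-11)·(-10−(-34/3))) = ½·(760/3 − 604/3 − 44/3) = 56/3, so the Q-coordinate is 4/9.
[PQS] = ½·((-19)·(-16−(-34/3)) + (-16)·(-34/3−(-10)) + (-151/9)·(-10−(-16))) = ½·(266/3 + 64/3 − 302/3) = 14/3, so the R-coordinate is 1/9.

(4/9, 4/9, 1/9)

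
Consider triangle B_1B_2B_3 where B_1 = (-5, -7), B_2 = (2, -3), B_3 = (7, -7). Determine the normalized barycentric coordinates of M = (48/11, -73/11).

(2/11, 1/11, 8/11)

Signed area of the reference triangle: [B_1B_2B_3] = ½·((-5)·(-3−(-7)) + 2·(-7−(-7)) + 7·(-7−(-3))) = ½·(-20 + 0 − 28) = -24.
[MB_2B_3] = ½·((48/11)·(-3−(-7)) + 2·(-7−(-73/11)) + 7·(-73/11−(-3))) = ½·(192/11 − 8/11 − 280/11) = -48/11, so the B_1-coordinate is (-48/11)/(-24) = 2/11.
[B_1MB_3] = ½·((-5)·(-73/11−(-7)) + (48/11)·(-7−(-7)) + 7·(-7−(-73/11))) = ½·(-20/11 + 0 − 28/11) = -24/11, so the B_2-coordinate is 1/11.
[B_1B_2M] = ½·((-5)·(-3−(-73/11)) + 2·(-73/11−(-7)) + (48/11)·(-7−(-3))) = ½·(-200/11 + 8/11 − 192/11) = -192/11, so the B_3-coordinate is 8/11.
Check: 2/11 + 1/11 + 8/11 = 1.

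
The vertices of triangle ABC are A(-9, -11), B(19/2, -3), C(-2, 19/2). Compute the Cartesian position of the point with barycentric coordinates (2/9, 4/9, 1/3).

(14/9, -11/18)

P = (2/9)·A + (4/9)·B + (1/3)·C.
x-coordinate: (2/9)·(-9) + (4/9)·(19/2) + (1/3)·(-2) = 14/9.
y-coordinate: (2/9)·(-11) + (4/9)·(-3) + (1/3)·(19/2) = -11/18.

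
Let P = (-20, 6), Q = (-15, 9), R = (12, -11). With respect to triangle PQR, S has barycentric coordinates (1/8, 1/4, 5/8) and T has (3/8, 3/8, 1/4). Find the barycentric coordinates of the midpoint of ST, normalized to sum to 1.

Since both coordinate triples sum to 1, the midpoint's barycentrics are the componentwise average.
(1/8+3/8)/2 = 1/4; similarly 5/16 and 7/16.

(1/4, 5/16, 7/16)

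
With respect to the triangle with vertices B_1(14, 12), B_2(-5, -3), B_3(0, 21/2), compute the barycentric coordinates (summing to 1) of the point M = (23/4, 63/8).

Signed area of the reference triangle: [B_1B_2B_3] = ½·(14·(-3−(21/2)) + (-5)·(21/2−12) + 0·(12−(-3))) = ½·(-189 + 15/2 + 0) = -363/4.
[MB_2B_3] = ½·((23/4)·(-3−(21/2)) + (-5)·(21/2−(63/8)) + 0·(63/8−(-3))) = ½·(-621/8 − 105/8 + 0) = -363/8, so the B_1-coordinate is (-363/8)/(-363/4) = 1/2.
[B_1MB_3] = ½·(14·(63/8−(21/2)) + (23/4)·(21/2−12) + 0·(12−(63/8))) = ½·(-147/4 − 69/8 + 0) = -363/16, so the B_2-coordinate is 1/4.
[B_1B_2M] = ½·(14·(-3−(63/8)) + (-5)·(63/8−12) + (23/4)·(12−(-3))) = ½·(-609/4 + 165/8 + 345/4) = -363/16, so the B_3-coordinate is 1/4.
Check: 1/2 + 1/4 + 1/4 = 1.

(1/2, 1/4, 1/4)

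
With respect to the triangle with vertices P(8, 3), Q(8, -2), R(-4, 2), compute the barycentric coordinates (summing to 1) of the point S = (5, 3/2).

Signed area of the reference triangle: [PQR] = ½·(8·(-2−2) + 8·(2−3) + (-4)·(3−(-2))) = ½·(-32 − 8 − 20) = -30.
[SQR] = ½·(5·(-2−2) + 8·(2−(3/2)) + (-4)·(3/2−(-2))) = ½·(-20 + 4 − 14) = -15, so the P-coordinate is (-15)/(-30) = 1/2.
[PSR] = ½·(8·(3/2−2) + 5·(2−3) + (-4)·(3−(3/2))) = ½·(-4 − 5 − 6) = -15/2, so the Q-coordinate is 1/4.
[PQS] = ½·(8·(-2−(3/2)) + 8·(3/2−3) + 5·(3−(-2))) = ½·(-28 − 12 + 25) = -15/2, so the R-coordinate is 1/4.

(1/2, 1/4, 1/4)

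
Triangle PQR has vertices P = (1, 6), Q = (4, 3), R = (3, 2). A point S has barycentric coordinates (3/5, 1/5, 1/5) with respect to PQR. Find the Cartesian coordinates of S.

(2, 23/5)

S = (3/5)·P + (1/5)·Q + (1/5)·R.
x-coordinate: (3/5)·1 + (1/5)·4 + (1/5)·3 = 2.
y-coordinate: (3/5)·6 + (1/5)·3 + (1/5)·2 = 23/5.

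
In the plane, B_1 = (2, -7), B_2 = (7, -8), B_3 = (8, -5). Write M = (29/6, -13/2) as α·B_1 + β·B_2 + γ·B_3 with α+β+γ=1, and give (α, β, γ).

(1/2, 1/6, 1/3)

Signed area of the reference triangle: [B_1B_2B_3] = ½·(2·(-8−(-5)) + 7·(-5−(-7)) + 8·(-7−(-8))) = ½·(-6 + 14 + 8) = 8.
[MB_2B_3] = ½·((29/6)·(-8−(-5)) + 7·(-5−(-13/2)) + 8·(-13/2−(-8))) = ½·(-29/2 + 21/2 + 12) = 4, so the B_1-coordinate is 4/8 = 1/2.
[B_1MB_3] = ½·(2·(-13/2−(-5)) + (29/6)·(-5−(-7)) + 8·(-7−(-13/2))) = ½·(-3 + 29/3 − 4) = 4/3, so the B_2-coordinate is 1/6.
[B_1B_2M] = ½·(2·(-8−(-13/2)) + 7·(-13/2−(-7)) + (29/6)·(-7−(-8))) = ½·(-3 + 7/2 + 29/6) = 8/3, so the B_3-coordinate is 1/3.
Check: 1/2 + 1/6 + 1/3 = 1.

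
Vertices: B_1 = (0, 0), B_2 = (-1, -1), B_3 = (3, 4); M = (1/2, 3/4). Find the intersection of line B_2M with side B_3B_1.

Barycentric coordinates of M with respect to B_1B_2B_3: (1/2, 1/4, 1/4).
On side B_3B_1 the B_2-coordinate is zero; dropping M's B_2-weight 1/4 and renormalizing the remaining 1/4 : 1/2 gives weights 1/3, 2/3 on B_3, B_1.
N = (1/3)·(3, 4) + (2/3)·(0, 0) = (1, 4/3).

(1, 4/3)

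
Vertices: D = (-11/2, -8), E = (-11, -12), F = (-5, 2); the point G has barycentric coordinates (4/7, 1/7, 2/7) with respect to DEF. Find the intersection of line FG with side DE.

Line FG meets DE where the F-coordinate vanishes; zeroing G's F-weight and renormalizing leaves D, E-weights 4/7 : 1/7 → (4/5, 1/5).
So H = (4/5)·D + (1/5)·E = (-33/5, -44/5).

(-33/5, -44/5)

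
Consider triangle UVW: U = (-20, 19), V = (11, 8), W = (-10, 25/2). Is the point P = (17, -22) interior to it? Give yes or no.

Barycentric coordinates of P: (-402/61, -113/61, 576/61).
The three coordinates are negative, negative, positive; a point is interior exactly when all three are positive.

no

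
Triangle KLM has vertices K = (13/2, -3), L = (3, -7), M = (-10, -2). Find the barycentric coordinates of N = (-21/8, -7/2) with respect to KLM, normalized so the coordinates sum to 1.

Signed area of the reference triangle: [KLM] = ½·((13/2)·(-7−(-2)) + 3·(-2−(-3)) + (-10)·(-3−(-7))) = ½·(-65/2 + 3 − 40) = -139/4.
[NLM] = ½·((-21/8)·(-7−(-2)) + 3·(-2−(-7/2)) + (-10)·(-7/2−(-7))) = ½·(105/8 + 9/2 − 35) = -139/16, so the K-coordinate is (-139/16)/(-139/4) = 1/4.
[KNM] = ½·((13/2)·(-7/2−(-2)) + (-21/8)·(-2−(-3)) + (-10)·(-3−(-7/2))) = ½·(-39/4 − 21/8 − 5) = -139/16, so the L-coordinate is 1/4.
[KLN] = ½·((13/2)·(-7−(-7/2)) + 3·(-7/2−(-3)) + (-21/8)·(-3−(-7))) = ½·(-91/4 − 3/2 − 21/2) = -139/8, so the M-coordinate is 1/2.

(1/4, 1/4, 1/2)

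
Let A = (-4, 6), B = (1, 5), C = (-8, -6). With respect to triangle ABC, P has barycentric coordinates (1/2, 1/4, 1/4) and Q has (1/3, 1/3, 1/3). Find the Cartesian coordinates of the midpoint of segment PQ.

(-89/24, 53/24)

Barycentric coordinates of the midpoint are the average: (5/12, 7/24, 7/24).
Converting: (5/12)·A + (7/24)·B + (7/24)·C = (-89/24, 53/24).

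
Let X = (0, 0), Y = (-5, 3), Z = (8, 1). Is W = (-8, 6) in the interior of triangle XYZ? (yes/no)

Barycentric coordinates of W: (-33/29, 56/29, 6/29).
The three coordinates are negative, positive, positive; a point is interior exactly when all three are positive.

no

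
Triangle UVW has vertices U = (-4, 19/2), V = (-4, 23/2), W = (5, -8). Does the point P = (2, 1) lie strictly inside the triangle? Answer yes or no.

Barycentric coordinates of P: (-5/4, 19/12, 2/3).
The three coordinates are negative, positive, positive; a point is interior exactly when all three are positive.

no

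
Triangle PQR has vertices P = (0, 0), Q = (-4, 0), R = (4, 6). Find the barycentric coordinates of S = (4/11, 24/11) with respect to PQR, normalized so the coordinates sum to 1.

Signed area of the reference triangle: [PQR] = ½·(0·(0−6) + (-4)·(6−0) + 4·(0−0)) = ½·(0 − 24 + 0) = -12.
[SQR] = ½·((4/11)·(0−6) + (-4)·(6−(24/11)) + 4·(24/11−0)) = ½·(-24/11 − 168/11 + 96/11) = -48/11, so the P-coordinate is (-48/11)/(-12) = 4/11.
[PSR] = ½·(0·(24/11−6) + (4/11)·(6−0) + 4·(0−(24/11))) = ½·(0 + 24/11 − 96/11) = -36/11, so the Q-coordinate is 3/11.
[PQS] = ½·(0·(0−(24/11)) + (-4)·(24/11−0) + (4/11)·(0−0)) = ½·(0 − 96/11 + 0) = -48/11, so the R-coordinate is 4/11.
Check: 4/11 + 3/11 + 4/11 = 1.

(4/11, 3/11, 4/11)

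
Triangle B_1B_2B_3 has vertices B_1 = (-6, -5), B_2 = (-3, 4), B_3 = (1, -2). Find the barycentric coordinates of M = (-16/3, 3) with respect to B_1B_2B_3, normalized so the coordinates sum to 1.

Signed area of the reference triangle: [B_1B_2B_3] = ½·((-6)·(4−(-2)) + (-3)·(-2−(-5)) + 1·(-5−4)) = ½·(-36 − 9 − 9) = -27.
[MB_2B_3] = ½·((-16/3)·(4−(-2)) + (-3)·(-2−3) + 1·(3−4)) = ½·(-32 + 15 − 1) = -9, so the B_1-coordinate is (-9)/(-27) = 1/3.
[B_1MB_3] = ½·((-6)·(3−(-2)) + (-16/3)·(-2−(-5)) + 1·(-5−3)) = ½·(-30 − 16 − 8) = -27, so the B_2-coordinate is 1.
[B_1B_2M] = ½·((-6)·(4−3) + (-3)·(3−(-5)) + (-16/3)·(-5−4)) = ½·(-6 − 24 + 48) = 9, so the B_3-coordinate is -1/3.
Check: 1/3 + 1 − 1/3 = 1.

(1/3, 1, -1/3)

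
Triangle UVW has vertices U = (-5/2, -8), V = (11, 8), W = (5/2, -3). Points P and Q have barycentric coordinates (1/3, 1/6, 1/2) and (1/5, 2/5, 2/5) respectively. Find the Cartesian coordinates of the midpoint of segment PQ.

(143/40, -73/60)

Barycentric coordinates of the midpoint are the average: (4/15, 17/60, 9/20).
Converting: (4/15)·U + (17/60)·V + (9/20)·W = (143/40, -73/60).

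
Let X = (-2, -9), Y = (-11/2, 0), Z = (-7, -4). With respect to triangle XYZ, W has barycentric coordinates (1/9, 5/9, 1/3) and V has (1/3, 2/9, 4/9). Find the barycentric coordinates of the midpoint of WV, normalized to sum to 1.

(2/9, 7/18, 7/18)

Since both coordinate triples sum to 1, the midpoint's barycentrics are the componentwise average.
(1/9+1/3)/2 = 2/9; similarly 7/18 and 7/18.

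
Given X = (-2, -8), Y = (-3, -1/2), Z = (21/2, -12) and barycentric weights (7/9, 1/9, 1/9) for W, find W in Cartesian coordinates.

W = (7/9)·X + (1/9)·Y + (1/9)·Z.
x-coordinate: (7/9)·(-2) + (1/9)·(-3) + (1/9)·(21/2) = -13/18.
y-coordinate: (7/9)·(-8) + (1/9)·(-1/2) + (1/9)·(-12) = -137/18.

(-13/18, -137/18)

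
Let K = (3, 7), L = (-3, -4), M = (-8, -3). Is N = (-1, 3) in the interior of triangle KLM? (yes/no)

yes

Barycentric coordinates of N: (37/61, 4/61, 20/61).
The three coordinates are positive, positive, positive; a point is interior exactly when all three are positive.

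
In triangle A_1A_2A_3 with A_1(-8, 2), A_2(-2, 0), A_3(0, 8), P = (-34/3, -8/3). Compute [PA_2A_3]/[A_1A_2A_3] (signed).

4/3

[A_1A_2A_3] = ½·((-8)·(0−8) + (-2)·(8−2) + 0·(2−0)) = ½·(64 − 12 + 0) = 26.
[PA_2A_3] = ½·((-34/3)·(0−8) + (-2)·(8−(-8/3)) + 0·(-8/3−0)) = ½·(272/3 − 64/3 + 0) = 104/3, so the ratio is (104/3)/26 = 4/3.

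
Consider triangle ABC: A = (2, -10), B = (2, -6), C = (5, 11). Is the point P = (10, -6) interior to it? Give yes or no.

no

Barycentric coordinates of P: (34/3, -13, 8/3).
The three coordinates are positive, negative, positive; a point is interior exactly when all three are positive.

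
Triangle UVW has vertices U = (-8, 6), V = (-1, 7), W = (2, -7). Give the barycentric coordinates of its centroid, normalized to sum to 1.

(1/3, 1/3, 1/3)

The centroid is the average of the vertices, so each weight is 1/3.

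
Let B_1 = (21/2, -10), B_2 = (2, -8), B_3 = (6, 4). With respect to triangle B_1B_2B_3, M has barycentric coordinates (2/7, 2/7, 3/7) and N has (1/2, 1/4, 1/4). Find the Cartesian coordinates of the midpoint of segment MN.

Barycentric coordinates of the midpoint are the average: (11/28, 15/56, 19/56).
Converting: (11/28)·B_1 + (15/56)·B_2 + (19/56)·B_3 = (375/56, -33/7).

(375/56, -33/7)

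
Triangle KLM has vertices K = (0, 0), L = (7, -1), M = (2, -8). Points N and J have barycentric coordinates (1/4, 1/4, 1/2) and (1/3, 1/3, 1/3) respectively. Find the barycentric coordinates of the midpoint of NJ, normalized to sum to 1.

Since both coordinate triples sum to 1, the midpoint's barycentrics are the componentwise average.
(1/4+1/3)/2 = 7/24; similarly 7/24 and 5/12.

(7/24, 7/24, 5/12)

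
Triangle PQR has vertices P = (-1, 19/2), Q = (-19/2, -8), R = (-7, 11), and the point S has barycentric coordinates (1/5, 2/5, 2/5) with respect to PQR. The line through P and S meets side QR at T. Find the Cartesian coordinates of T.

(-33/4, 3/2)

Line PS meets QR where the P-coordinate vanishes; zeroing S's P-weight and renormalizing leaves Q, R-weights 2/5 : 2/5 → (1/2, 1/2).
So T = (1/2)·Q + (1/2)·R = (-33/4, 3/2).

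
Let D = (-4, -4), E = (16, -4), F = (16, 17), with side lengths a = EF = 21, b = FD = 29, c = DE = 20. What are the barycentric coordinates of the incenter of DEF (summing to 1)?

The incenter has barycentric coordinates proportional to the opposite side lengths: (21 : 29 : 20).
Normalizing by 21+29+20 = 70 gives (3/10, 29/70, 2/7).

(3/10, 29/70, 2/7)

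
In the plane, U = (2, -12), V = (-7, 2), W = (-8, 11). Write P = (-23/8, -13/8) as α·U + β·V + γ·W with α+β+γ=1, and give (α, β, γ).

(1/2, 1/8, 3/8)

Signed area of the reference triangle: [UVW] = ½·(2·(2−11) + (-7)·(11−(-12)) + (-8)·(-12−2)) = ½·(-18 − 161 + 112) = -67/2.
[PVW] = ½·((-23/8)·(2−11) + (-7)·(11−(-13/8)) + (-8)·(-13/8−2)) = ½·(207/8 − 707/8 + 29) = -67/4, so the U-coordinate is (-67/4)/(-67/2) = 1/2.
[UPW] = ½·(2·(-13/8−11) + (-23/8)·(11−(-12)) + (-8)·(-12−(-13/8))) = ½·(-101/4 − 529/8 + 83) = -67/16, so the V-coordinate is 1/8.
[UVP] = ½·(2·(2−(-13/8)) + (-7)·(-13/8−(-12)) + (-23/8)·(-12−2)) = ½·(29/4 − 581/8 + 161/4) = -201/16, so the W-coordinate is 3/8.
Check: 1/2 + 1/8 + 3/8 = 1.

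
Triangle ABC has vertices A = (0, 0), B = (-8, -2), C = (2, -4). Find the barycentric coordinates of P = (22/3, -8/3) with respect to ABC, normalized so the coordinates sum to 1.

Signed area of the reference triangle: [ABC] = ½·(0·(-2−(-4)) + (-8)·(-4−0) + 2·(0−(-2))) = ½·(0 + 32 + 4) = 18.
[PBC] = ½·((22/3)·(-2−(-4)) + (-8)·(-4−(-8/3)) + 2·(-8/3−(-2))) = ½·(44/3 + 32/3 − 4/3) = 12, so the A-coordinate is 12/18 = 2/3.
[APC] = ½·(0·(-8/3−(-4)) + (22/3)·(-4−0) + 2·(0−(-8/3))) = ½·(0 − 88/3 + 16/3) = -12, so the B-coordinate is -2/3.
[ABP] = ½·(0·(-2−(-8/3)) + (-8)·(-8/3−0) + (22/3)·(0−(-2))) = ½·(0 + 64/3 + 44/3) = 18, so the C-coordinate is 1.
Check: 2/3 − 2/3 + 1 = 1.

(2/3, -2/3, 1)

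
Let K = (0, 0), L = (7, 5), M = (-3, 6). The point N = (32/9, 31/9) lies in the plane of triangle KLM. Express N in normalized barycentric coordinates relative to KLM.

(1/3, 5/9, 1/9)

Signed area of the reference triangle: [KLM] = ½·(0·(5−6) + 7·(6−0) + (-3)·(0−5)) = ½·(0 + 42 + 15) = 57/2.
[NLM] = ½·((32/9)·(5−6) + 7·(6−(31/9)) + (-3)·(31/9−5)) = ½·(-32/9 + 161/9 + 14/3) = 19/2, so the K-coordinate is (19/2)/(57/2) = 1/3.
[KNM] = ½·(0·(31/9−6) + (32/9)·(6−0) + (-3)·(0−(31/9))) = ½·(0 + 64/3 + 31/3) = 95/6, so the L-coordinate is 5/9.
[KLN] = ½·(0·(5−(31/9)) + 7·(31/9−0) + (32/9)·(0−5)) = ½·(0 + 217/9 − 160/9) = 19/6, so the M-coordinate is 1/9.
Check: 1/3 + 5/9 + 1/9 = 1.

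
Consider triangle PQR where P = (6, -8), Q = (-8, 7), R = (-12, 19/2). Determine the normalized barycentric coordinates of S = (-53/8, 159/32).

(3/16, 1/2, 5/16)

Signed area of the reference triangle: [PQR] = ½·(6·(7−(19/2)) + (-8)·(19/2−(-8)) + (-12)·(-8−7)) = ½·(-15 − 140 + 180) = 25/2.
[SQR] = ½·((-53/8)·(7−(19/2)) + (-8)·(19/2−(159/32)) + (-12)·(159/32−7)) = ½·(265/16 − 145/4 + 195/8) = 75/32, so the P-coordinate is (75/32)/(25/2) = 3/16.
[PSR] = ½·(6·(159/32−(19/2)) + (-53/8)·(19/2−(-8)) + (-12)·(-8−(159/32))) = ½·(-435/16 − 1855/16 + 1245/8) = 25/4, so the Q-coordinate is 1/2.
[PQS] = ½·(6·(7−(159/32)) + (-8)·(159/32−(-8)) + (-53/8)·(-8−7)) = ½·(195/16 − 415/4 + 795/8) = 125/32, so the R-coordinate is 5/16.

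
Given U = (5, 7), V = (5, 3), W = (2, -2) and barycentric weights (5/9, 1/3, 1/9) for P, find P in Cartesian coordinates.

(14/3, 14/3)

P = (5/9)·U + (1/3)·V + (1/9)·W.
x-coordinate: (5/9)·5 + (1/3)·5 + (1/9)·2 = 14/3.
y-coordinate: (5/9)·7 + (1/3)·3 + (1/9)·(-2) = 14/3.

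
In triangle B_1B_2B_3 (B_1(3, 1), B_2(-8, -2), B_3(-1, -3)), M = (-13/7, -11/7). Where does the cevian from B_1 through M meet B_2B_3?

Barycentric coordinates of M with respect to B_1B_2B_3: (2/7, 2/7, 3/7).
On side B_2B_3 the B_1-coordinate is zero; dropping M's B_1-weight 2/7 and renormalizing the remaining 2/7 : 3/7 gives weights 2/5, 3/5 on B_2, B_3.
N = (2/5)·(-8, -2) + (3/5)·(-1, -3) = (-19/5, -13/5).

(-19/5, -13/5)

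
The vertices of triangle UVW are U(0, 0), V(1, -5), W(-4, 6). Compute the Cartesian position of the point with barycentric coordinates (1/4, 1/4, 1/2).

(-7/4, 7/4)

P = (1/4)·U + (1/4)·V + (1/2)·W.
x-coordinate: (1/4)·0 + (1/4)·1 + (1/2)·(-4) = -7/4.
y-coordinate: (1/4)·0 + (1/4)·(-5) + (1/2)·6 = 7/4.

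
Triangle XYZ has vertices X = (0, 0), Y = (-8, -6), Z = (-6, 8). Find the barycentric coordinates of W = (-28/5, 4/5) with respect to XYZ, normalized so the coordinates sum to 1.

Signed area of the reference triangle: [XYZ] = ½·(0·(-6−8) + (-8)·(8−0) + (-6)·(0−(-6))) = ½·(0 − 64 − 36) = -50.
[WYZ] = ½·((-28/5)·(-6−8) + (-8)·(8−(4/5)) + (-6)·(4/5−(-6))) = ½·(392/5 − 288/5 − 204/5) = -10, so the X-coordinate is (-10)/(-50) = 1/5.
[XWZ] = ½·(0·(4/5−8) + (-28/5)·(8−0) + (-6)·(0−(4/5))) = ½·(0 − 224/5 + 24/5) = -20, so the Y-coordinate is 2/5.
[XYW] = ½·(0·(-6−(4/5)) + (-8)·(4/5−0) + (-28/5)·(0−(-6))) = ½·(0 − 32/5 − 168/5) = -20, so the Z-coordinate is 2/5.
Check: 1/5 + 2/5 + 2/5 = 1.

(1/5, 2/5, 2/5)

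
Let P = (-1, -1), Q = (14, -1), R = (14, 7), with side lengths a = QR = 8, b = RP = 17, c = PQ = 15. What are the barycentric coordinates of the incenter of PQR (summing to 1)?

The incenter has barycentric coordinates proportional to the opposite side lengths: (8 : 17 : 15).
Normalizing by 8+17+15 = 40 gives (1/5, 17/40, 3/8).

(1/5, 17/40, 3/8)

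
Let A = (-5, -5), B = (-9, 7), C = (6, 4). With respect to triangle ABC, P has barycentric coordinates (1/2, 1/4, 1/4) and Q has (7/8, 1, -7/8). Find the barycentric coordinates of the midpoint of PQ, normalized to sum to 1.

Since both coordinate triples sum to 1, the midpoint's barycentrics are the componentwise average.
(1/2+7/8)/2 = 11/16; similarly 5/8 and -5/16.

(11/16, 5/8, -5/16)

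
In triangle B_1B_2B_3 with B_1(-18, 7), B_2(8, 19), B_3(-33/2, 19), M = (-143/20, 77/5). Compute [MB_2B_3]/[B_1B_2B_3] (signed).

[B_1B_2B_3] = ½·((-18)·(19−19) + 8·(19−7) + (-33/2)·(7−19)) = ½·(0 + 96 + 198) = 147.
[MB_2B_3] = ½·((-143/20)·(19−19) + 8·(19−(77/5)) + (-33/2)·(77/5−19)) = ½·(0 + 144/5 + 297/5) = 441/10, so the ratio is (441/10)/147 = 3/10.

3/10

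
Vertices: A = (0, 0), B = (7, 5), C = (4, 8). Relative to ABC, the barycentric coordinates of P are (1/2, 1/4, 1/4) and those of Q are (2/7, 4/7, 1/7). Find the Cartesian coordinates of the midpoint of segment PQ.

(205/56, 29/8)

Barycentric coordinates of the midpoint are the average: (11/28, 23/56, 11/56).
Converting: (11/28)·A + (23/56)·B + (11/56)·C = (205/56, 29/8).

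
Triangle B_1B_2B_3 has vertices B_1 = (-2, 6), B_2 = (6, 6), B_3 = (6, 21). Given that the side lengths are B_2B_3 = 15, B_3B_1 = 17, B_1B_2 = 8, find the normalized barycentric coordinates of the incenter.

(3/8, 17/40, 1/5)

The incenter has barycentric coordinates proportional to the opposite side lengths: (15 : 17 : 8).
Normalizing by 15+17+8 = 40 gives (3/8, 17/40, 1/5).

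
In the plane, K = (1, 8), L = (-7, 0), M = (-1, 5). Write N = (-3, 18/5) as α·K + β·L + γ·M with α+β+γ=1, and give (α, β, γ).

(1/5, 2/5, 2/5)

Signed area of the reference triangle: [KLM] = ½·(1·(0−5) + (-7)·(5−8) + (-1)·(8−0)) = ½·(-5 + 21 − 8) = 4.
[NLM] = ½·((-3)·(0−5) + (-7)·(5−(18/5)) + (-1)·(18/5−0)) = ½·(15 − 49/5 − 18/5) = 4/5, so the K-coordinate is (4/5)/4 = 1/5.
[KNM] = ½·(1·(18/5−5) + (-3)·(5−8) + (-1)·(8−(18/5))) = ½·(-7/5 + 9 − 22/5) = 8/5, so the L-coordinate is 2/5.
[KLN] = ½·(1·(0−(18/5)) + (-7)·(18/5−8) + (-3)·(8−0)) = ½·(-18/5 + 154/5 − 24) = 8/5, so the M-coordinate is 2/5.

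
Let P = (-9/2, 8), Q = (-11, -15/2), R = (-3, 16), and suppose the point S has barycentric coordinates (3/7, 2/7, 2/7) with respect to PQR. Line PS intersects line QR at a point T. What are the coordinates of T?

Line PS meets QR where the P-coordinate vanishes; zeroing S's P-weight and renormalizing leaves Q, R-weights 2/7 : 2/7 → (1/2, 1/2).
So T = (1/2)·Q + (1/2)·R = (-7, 17/4).

(-7, 17/4)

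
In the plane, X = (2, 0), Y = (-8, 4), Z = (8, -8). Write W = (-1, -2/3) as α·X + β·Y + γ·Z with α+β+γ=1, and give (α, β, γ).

Signed area of the reference triangle: [XYZ] = ½·(2·(4−(-8)) + (-8)·(-8−0) + 8·(0−4)) = ½·(24 + 64 − 32) = 28.
[WYZ] = ½·((-1)·(4−(-8)) + (-8)·(-8−(-2/3)) + 8·(-2/3−4)) = ½·(-12 + 176/3 − 112/3) = 14/3, so the X-coordinate is (14/3)/28 = 1/6.
[XWZ] = ½·(2·(-2/3−(-8)) + (-1)·(-8−0) + 8·(0−(-2/3))) = ½·(44/3 + 8 + 16/3) = 14, so the Y-coordinate is 1/2.
[XYW] = ½·(2·(4−(-2/3)) + (-8)·(-2/3−0) + (-1)·(0−4)) = ½·(28/3 + 16/3 + 4) = 28/3, so the Z-coordinate is 1/3.
Check: 1/6 + 1/2 + 1/3 = 1.

(1/6, 1/2, 1/3)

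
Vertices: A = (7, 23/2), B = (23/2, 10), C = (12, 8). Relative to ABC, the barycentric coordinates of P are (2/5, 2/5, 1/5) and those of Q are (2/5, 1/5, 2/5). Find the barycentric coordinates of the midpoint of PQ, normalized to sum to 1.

Since both coordinate triples sum to 1, the midpoint's barycentrics are the componentwise average.
(2/5+2/5)/2 = 2/5; similarly 3/10 and 3/10.

(2/5, 3/10, 3/10)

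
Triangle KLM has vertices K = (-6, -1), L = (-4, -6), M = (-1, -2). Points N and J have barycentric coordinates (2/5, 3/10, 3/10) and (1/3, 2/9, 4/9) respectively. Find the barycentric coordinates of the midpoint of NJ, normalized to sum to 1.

(11/30, 47/180, 67/180)

Since both coordinate triples sum to 1, the midpoint's barycentrics are the componentwise average.
(2/5+1/3)/2 = 11/30; similarly 47/180 and 67/180.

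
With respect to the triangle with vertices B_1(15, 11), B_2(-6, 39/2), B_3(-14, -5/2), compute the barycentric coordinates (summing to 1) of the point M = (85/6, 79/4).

Signed area of the reference triangle: [B_1B_2B_3] = ½·(15·(39/2−(-5/2)) + (-6)·(-5/2−11) + (-14)·(11−(39/2))) = ½·(330 + 81 + 119) = 265.
[MB_2B_3] = ½·((85/6)·(39/2−(-5/2)) + (-6)·(-5/2−(79/4)) + (-14)·(79/4−(39/2))) = ½·(935/3 + 267/2 − 7/2) = 1325/6, so the B_1-coordinate is (1325/6)/265 = 5/6.
[B_1MB_3] = ½·(15·(79/4−(-5/2)) + (85/6)·(-5/2−11) + (-14)·(11−(79/4))) = ½·(1335/4 − 765/4 + 245/2) = 265/2, so the B_2-coordinate is 1/2.
[B_1B_2M] = ½·(15·(39/2−(79/4)) + (-6)·(79/4−11) + (85/6)·(11−(39/2))) = ½·(-15/4 − 105/2 − 1445/12) = -265/3, so the B_3-coordinate is -1/3.
Check: 5/6 + 1/2 − 1/3 = 1.

(5/6, 1/2, -1/3)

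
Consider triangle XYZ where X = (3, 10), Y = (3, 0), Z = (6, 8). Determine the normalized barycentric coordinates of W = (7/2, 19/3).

(1/2, 1/3, 1/6)

Signed area of the reference triangle: [XYZ] = ½·(3·(0−8) + 3·(8−10) + 6·(10−0)) = ½·(-24 − 6 + 60) = 15.
[WYZ] = ½·((7/2)·(0−8) + 3·(8−(19/3)) + 6·(19/3−0)) = ½·(-28 + 5 + 38) = 15/2, so the X-coordinate is (15/2)/15 = 1/2.
[XWZ] = ½·(3·(19/3−8) + (7/2)·(8−10) + 6·(10−(19/3))) = ½·(-5 − 7 + 22) = 5, so the Y-coordinate is 1/3.
[XYW] = ½·(3·(0−(19/3)) + 3·(19/3−10) + (7/2)·(10−0)) = ½·(-19 − 11 + 35) = 5/2, so the Z-coordinate is 1/6.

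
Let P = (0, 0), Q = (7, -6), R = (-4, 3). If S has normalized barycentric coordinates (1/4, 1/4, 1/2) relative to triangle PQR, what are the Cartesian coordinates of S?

S = (1/4)·P + (1/4)·Q + (1/2)·R.
x-coordinate: (1/4)·0 + (1/4)·7 + (1/2)·(-4) = -1/4.
y-coordinate: (1/4)·0 + (1/4)·(-6) + (1/2)·3 = 0.

(-1/4, 0)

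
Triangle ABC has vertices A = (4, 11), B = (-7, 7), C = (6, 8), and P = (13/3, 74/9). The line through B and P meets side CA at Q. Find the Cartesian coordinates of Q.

(23/4, 67/8)

Barycentric coordinates of P with respect to ABC: (1/9, 1/9, 7/9).
On side CA the B-coordinate is zero; dropping P's B-weight 1/9 and renormalizing the remaining 7/9 : 1/9 gives weights 7/8, 1/8 on C, A.
Q = (7/8)·(6, 8) + (1/8)·(4, 11) = (23/4, 67/8).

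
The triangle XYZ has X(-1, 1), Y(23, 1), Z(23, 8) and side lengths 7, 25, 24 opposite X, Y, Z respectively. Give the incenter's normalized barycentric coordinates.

The incenter has barycentric coordinates proportional to the opposite side lengths: (7 : 25 : 24).
Normalizing by 7+25+24 = 56 gives (1/8, 25/56, 3/7).

(1/8, 25/56, 3/7)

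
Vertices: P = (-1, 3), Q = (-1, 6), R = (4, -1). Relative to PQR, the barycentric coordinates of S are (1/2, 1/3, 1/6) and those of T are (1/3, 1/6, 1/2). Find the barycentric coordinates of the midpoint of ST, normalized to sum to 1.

Since both coordinate triples sum to 1, the midpoint's barycentrics are the componentwise average.
(1/2+1/3)/2 = 5/12; similarly 1/4 and 1/3.

(5/12, 1/4, 1/3)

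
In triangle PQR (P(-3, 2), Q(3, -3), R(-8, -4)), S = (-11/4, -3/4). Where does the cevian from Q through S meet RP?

Barycentric coordinates of S with respect to PQR: (1/2, 1/4, 1/4).
On side RP the Q-coordinate is zero; dropping S's Q-weight 1/4 and renormalizing the remaining 1/4 : 1/2 gives weights 1/3, 2/3 on R, P.
T = (1/3)·(-8, -4) + (2/3)·(-3, 2) = (-14/3, 0).

(-14/3, 0)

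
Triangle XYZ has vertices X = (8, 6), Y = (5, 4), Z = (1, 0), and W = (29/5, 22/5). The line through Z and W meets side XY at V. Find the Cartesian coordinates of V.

(19/3, 44/9)

Barycentric coordinates of W with respect to XYZ: (2/5, 1/2, 1/10).
On side XY the Z-coordinate is zero; dropping W's Z-weight 1/10 and renormalizing the remaining 2/5 : 1/2 gives weights 4/9, 5/9 on X, Y.
V = (4/9)·(8, 6) + (5/9)·(5, 4) = (19/3, 44/9).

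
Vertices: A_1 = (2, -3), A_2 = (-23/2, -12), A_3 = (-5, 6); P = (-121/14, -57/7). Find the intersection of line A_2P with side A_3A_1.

(-3/2, 3/2)

Barycentric coordinates of P with respect to A_1A_2A_3: (1/7, 5/7, 1/7).
On side A_3A_1 the A_2-coordinate is zero; dropping P's A_2-weight 5/7 and renormalizing the remaining 1/7 : 1/7 gives weights 1/2, 1/2 on A_3, A_1.
Q = (1/2)·(-5, 6) + (1/2)·(2, -3) = (-3/2, 3/2).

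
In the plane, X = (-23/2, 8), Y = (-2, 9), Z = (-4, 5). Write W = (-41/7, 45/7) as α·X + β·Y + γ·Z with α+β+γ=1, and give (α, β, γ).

Signed area of the reference triangle: [XYZ] = ½·((-23/2)·(9−5) + (-2)·(5−8) + (-4)·(8−9)) = ½·(-46 + 6 + 4) = -18.
[WYZ] = ½·((-41/7)·(9−5) + (-2)·(5−(45/7)) + (-4)·(45/7−9)) = ½·(-164/7 + 20/7 + 72/7) = -36/7, so the X-coordinate is (-36/7)/(-18) = 2/7.
[XWZ] = ½·((-23/2)·(45/7−5) + (-41/7)·(5−8) + (-4)·(8−(45/7))) = ½·(-115/7 + 123/7 − 44/7) = -18/7, so the Y-coordinate is 1/7.
[XYW] = ½·((-23/2)·(9−(45/7)) + (-2)·(45/7−8) + (-41/7)·(8−9)) = ½·(-207/7 + 22/7 + 41/7) = -72/7, so the Z-coordinate is 4/7.
Check: 2/7 + 1/7 + 4/7 = 1.

(2/7, 1/7, 4/7)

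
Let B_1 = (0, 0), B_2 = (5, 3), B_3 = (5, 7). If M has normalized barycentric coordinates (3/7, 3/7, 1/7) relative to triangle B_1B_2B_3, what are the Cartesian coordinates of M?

(20/7, 16/7)

M = (3/7)·B_1 + (3/7)·B_2 + (1/7)·B_3.
x-coordinate: (3/7)·0 + (3/7)·5 + (1/7)·5 = 20/7.
y-coordinate: (3/7)·0 + (3/7)·3 + (1/7)·7 = 16/7.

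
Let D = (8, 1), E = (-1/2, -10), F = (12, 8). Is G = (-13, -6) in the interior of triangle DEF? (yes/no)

no

Barycentric coordinates of G: (-550/31, 238/31, 343/31).
The three coordinates are negative, positive, positive; a point is interior exactly when all three are positive.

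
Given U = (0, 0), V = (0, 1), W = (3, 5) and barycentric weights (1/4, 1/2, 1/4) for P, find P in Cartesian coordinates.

P = (1/4)·U + (1/2)·V + (1/4)·W.
x-coordinate: (1/4)·0 + (1/2)·0 + (1/4)·3 = 3/4.
y-coordinate: (1/4)·0 + (1/2)·1 + (1/4)·5 = 7/4.

(3/4, 7/4)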